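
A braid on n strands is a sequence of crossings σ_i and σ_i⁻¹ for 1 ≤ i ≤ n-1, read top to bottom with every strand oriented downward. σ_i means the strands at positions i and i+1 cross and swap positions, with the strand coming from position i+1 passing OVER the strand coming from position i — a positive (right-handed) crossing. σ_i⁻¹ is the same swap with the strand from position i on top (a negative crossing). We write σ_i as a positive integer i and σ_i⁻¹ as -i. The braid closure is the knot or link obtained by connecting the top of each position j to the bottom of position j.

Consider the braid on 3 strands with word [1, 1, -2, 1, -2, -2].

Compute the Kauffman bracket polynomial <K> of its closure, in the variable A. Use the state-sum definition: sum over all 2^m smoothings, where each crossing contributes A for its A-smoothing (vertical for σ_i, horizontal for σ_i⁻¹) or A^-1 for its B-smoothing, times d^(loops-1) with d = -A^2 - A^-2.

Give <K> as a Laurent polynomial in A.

-A^12 + 2*A^8 - 2*A^4 + 3 - 2*A^-4 + 2*A^-8 - A^-12

Derivation:
Braid: s1 s1 s2^-1 s1 s2^-1 s2^-1 on 3 strands, 6 crossings.
Writhe w = (#positive) - (#negative) = 3 - 3 = 0.
Computing the Kauffman bracket via state sum. There are 2^6 = 64 states.
Smooth each crossing (0=||, 1=⌣⌢); contribution A^(Σ sign_k(1-2s_k)) * d^(L-1).
Tabulate the states by total A-exponent and number of loops L (A-exp: L × count):
  A^6: L=4 ×1
  A^4: L=3 ×6
  A^2: L=2 ×14, L=4 ×1
  A^0: L=1 ×13, L=3 ×7
  A^-2: L=2 ×14, L=4 ×1
  A^-4: L=3 ×6
  A^-6: L=4 ×1
Each group contributes A^e * Σ count * d^(L-1):
Powers of d = -A^2 - A^-2: d^2 = A^4 + 2 + A^-4; d^3 = -A^6 - 3*A^2 - 3*A^-2 - A^-6.
  A^6 * (d^3) = -A^12 - 3*A^8 - 3*A^4 - 1
  A^4 * (6*d^2) = 6*A^8 + 12*A^4 + 6
  A^2 * (14*d + d^3) = -A^8 - 17*A^4 - 17 - A^-4
  A^0 * (13 + 7*d^2) = 7*A^4 + 27 + 7*A^-4
  A^-2 * (14*d + d^3) = -A^4 - 17 - 17*A^-4 - A^-8
  A^-4 * (6*d^2) = 6 + 12*A^-4 + 6*A^-8
  A^-6 * (d^3) = -1 - 3*A^-4 - 3*A^-8 - A^-12
Summing the groups: <K> = -A^12 + 2*A^8 - 2*A^4 + 3 - 2*A^-4 + 2*A^-8 - A^-12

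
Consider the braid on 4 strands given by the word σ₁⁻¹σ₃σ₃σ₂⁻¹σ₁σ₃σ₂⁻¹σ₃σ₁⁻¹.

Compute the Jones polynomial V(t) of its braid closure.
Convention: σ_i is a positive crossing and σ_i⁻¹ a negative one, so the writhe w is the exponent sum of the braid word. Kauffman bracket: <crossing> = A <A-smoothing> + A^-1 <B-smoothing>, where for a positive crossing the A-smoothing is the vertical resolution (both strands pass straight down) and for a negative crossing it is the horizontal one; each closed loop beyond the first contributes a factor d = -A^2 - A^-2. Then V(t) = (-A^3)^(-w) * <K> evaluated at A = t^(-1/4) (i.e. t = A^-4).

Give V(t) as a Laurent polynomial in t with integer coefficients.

t^5 - 2*t^4 + 3*t^3 - 3*t^2 + 3*t - 3 + 2*t^-1 - t^-2 + t^-3

Derivation:
Braid: s1^-1 s3 s3 s2^-1 s1 s3 s2^-1 s3 s1^-1 on 4 strands, 9 crossings.
Writhe w = (#positive) - (#negative) = 5 - 4 = 1.
Enumerate smoothing states for the bracket polynomial. There are 2^9 = 512 states.
Each crossing splits two ways (0=vertical, 1=horizontal). The state's weight is A^(#A-smoothings - #B-smoothings) * d^(loops - 1).
Tabulate the states by total A-exponent and number of loops L (A-exp: L × count):
  A^9: L=4 ×1
  A^7: L=3 ×9
  A^5: L=2 ×29, L=4 ×7
  A^3: L=1 ×30, L=3 ×52, L=5 ×2
  A^1: L=2 ×83, L=4 ×43
  A^-1: L=1 ×11, L=3 ×93, L=5 ×22
  A^-3: L=2 ×19, L=4 ×58, L=6 ×7
  A^-5: L=3 ×15, L=5 ×20, L=7 ×1
  A^-7: L=4 ×6, L=6 ×3
  A^-9: L=5 ×1
Each group contributes A^e * Σ count * d^(L-1):
Powers of d = -A^2 - A^-2: d^2 = A^4 + 2 + A^-4; d^3 = -A^6 - 3*A^2 - 3*A^-2 - A^-6; d^4 = A^8 + 4*A^4 + 6 + 4*A^-4 + A^-8; d^5 = -A^10 - 5*A^6 - 10*A^2 - 10*A^-2 - 5*A^-6 - A^-10; d^6 = A^12 + 6*A^8 + 15*A^4 + 20 + 15*A^-4 + 6*A^-8 + A^-12.
  A^9 * (d^3) = -A^15 - 3*A^11 - 3*A^7 - A^3
  A^7 * (9*d^2) = 9*A^11 + 18*A^7 + 9*A^3
  A^5 * (29*d + 7*d^3) = -7*A^11 - 50*A^7 - 50*A^3 - 7*A^-1
  A^3 * (30 + 52*d^2 + 2*d^4) = 2*A^11 + 60*A^7 + 146*A^3 + 60*A^-1 + 2*A^-5
  A^1 * (83*d + 43*d^3) = -43*A^7 - 212*A^3 - 212*A^-1 - 43*A^-5
  A^-1 * (11 + 93*d^2 + 22*d^4) = 22*A^7 + 181*A^3 + 329*A^-1 + 181*A^-5 + 22*A^-9
  A^-3 * (19*d + 58*d^3 + 7*d^5) = -7*A^7 - 93*A^3 - 263*A^-1 - 263*A^-5 - 93*A^-9 - 7*A^-13
  A^-5 * (15*d^2 + 20*d^4 + d^6) = A^7 + 26*A^3 + 110*A^-1 + 170*A^-5 + 110*A^-9 + 26*A^-13 + A^-17
  A^-7 * (6*d^3 + 3*d^5) = -3*A^3 - 21*A^-1 - 48*A^-5 - 48*A^-9 - 21*A^-13 - 3*A^-17
  A^-9 * (d^4) = A^-1 + 4*A^-5 + 6*A^-9 + 4*A^-13 + A^-17
Summing the groups: <K> = -A^15 + A^11 - 2*A^7 + 3*A^3 - 3*A^-1 + 3*A^-5 - 3*A^-9 + 2*A^-13 - A^-17
Normalise by the writhe: (-A^3)^(-w) = (-A^3)^(-1) = -A^-3, so f(A) = -A^-3 * <K> = A^12 - A^8 + 2*A^4 - 3 + 3*A^-4 - 3*A^-8 + 3*A^-12 - 2*A^-16 + A^-20.
Substitute A = t^(-1/4), i.e. A^e → t^(-e/4): V(t) = t^5 - 2*t^4 + 3*t^3 - 3*t^2 + 3*t - 3 + 2*t^-1 - t^-2 + t^-3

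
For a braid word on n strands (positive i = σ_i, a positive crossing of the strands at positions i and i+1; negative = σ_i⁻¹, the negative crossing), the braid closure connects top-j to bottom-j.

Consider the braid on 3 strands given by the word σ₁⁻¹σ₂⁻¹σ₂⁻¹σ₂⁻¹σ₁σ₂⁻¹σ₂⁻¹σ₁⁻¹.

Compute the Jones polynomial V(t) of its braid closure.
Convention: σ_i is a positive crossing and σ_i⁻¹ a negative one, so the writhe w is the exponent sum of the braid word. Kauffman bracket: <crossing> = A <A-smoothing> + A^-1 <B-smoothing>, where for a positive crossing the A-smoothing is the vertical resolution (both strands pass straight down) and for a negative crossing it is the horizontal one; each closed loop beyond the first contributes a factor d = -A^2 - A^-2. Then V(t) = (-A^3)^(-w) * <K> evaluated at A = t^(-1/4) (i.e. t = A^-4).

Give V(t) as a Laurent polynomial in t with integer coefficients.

Braid: s1^-1 s2^-1 s2^-1 s2^-1 s1 s2^-1 s2^-1 s1^-1 on 3 strands, 8 crossings.
Writhe w = (#positive) - (#negative) = 1 - 7 = -6.
Enumerate smoothing states for the bracket polynomial. There are 2^8 = 256 states.
Each crossing splits two ways (0=vertical, 1=horizontal). The state's weight is A^(#A-smoothings - #B-smoothings) * d^(loops - 1).
Tabulate the states by total A-exponent and number of loops L (A-exp: L × count):
  A^8: L=6 ×1
  A^6: L=5 ×8
  A^4: L=4 ×27, L=6 ×1
  A^2: L=3 ×49, L=5 ×7
  A^0: L=2 ×49, L=4 ×21
  A^-2: L=1 ×22, L=3 ×34
  A^-4: L=2 ×27, L=4 ×1
  A^-6: L=1 ×5, L=3 ×3
  A^-8: L=2 ×1
Each group contributes A^e * Σ count * d^(L-1):
Powers of d = -A^2 - A^-2: d^2 = A^4 + 2 + A^-4; d^3 = -A^6 - 3*A^2 - 3*A^-2 - A^-6; d^4 = A^8 + 4*A^4 + 6 + 4*A^-4 + A^-8; d^5 = -A^10 - 5*A^6 - 10*A^2 - 10*A^-2 - 5*A^-6 - A^-10.
  A^8 * (d^5) = -A^18 - 5*A^14 - 10*A^10 - 10*A^6 - 5*A^2 - A^-2
  A^6 * (8*d^4) = 8*A^14 + 32*A^10 + 48*A^6 + 32*A^2 + 8*A^-2
  A^4 * (27*d^3 + d^5) = -A^14 - 32*A^10 - 91*A^6 - 91*A^2 - 32*A^-2 - A^-6
  A^2 * (49*d^2 + 7*d^4) = 7*A^10 + 77*A^6 + 140*A^2 + 77*A^-2 + 7*A^-6
  A^0 * (49*d + 21*d^3) = -21*A^6 - 112*A^2 - 112*A^-2 - 21*A^-6
  A^-2 * (22 + 34*d^2) = 34*A^2 + 90*A^-2 + 34*A^-6
  A^-4 * (27*d + d^3) = -A^2 - 30*A^-2 - 30*A^-6 - A^-10
  A^-6 * (5 + 3*d^2) = 3*A^-2 + 11*A^-6 + 3*A^-10
  A^-8 * (d) = -A^-6 - A^-10
Summing the groups: <K> = -A^18 + 2*A^14 - 3*A^10 + 3*A^6 - 3*A^2 + 3*A^-2 - A^-6 + A^-10
Normalise by the writhe: (-A^3)^(-w) = (-A^3)^(6) = A^18, so f(A) = A^18 * <K> = -A^36 + 2*A^32 - 3*A^28 + 3*A^24 - 3*A^20 + 3*A^16 - A^12 + A^8.
Substitute A = t^(-1/4), i.e. A^e → t^(-e/4): V(t) = t^-2 - t^-3 + 3*t^-4 - 3*t^-5 + 3*t^-6 - 3*t^-7 + 2*t^-8 - t^-9

Answer: t^-2 - t^-3 + 3*t^-4 - 3*t^-5 + 3*t^-6 - 3*t^-7 + 2*t^-8 - t^-9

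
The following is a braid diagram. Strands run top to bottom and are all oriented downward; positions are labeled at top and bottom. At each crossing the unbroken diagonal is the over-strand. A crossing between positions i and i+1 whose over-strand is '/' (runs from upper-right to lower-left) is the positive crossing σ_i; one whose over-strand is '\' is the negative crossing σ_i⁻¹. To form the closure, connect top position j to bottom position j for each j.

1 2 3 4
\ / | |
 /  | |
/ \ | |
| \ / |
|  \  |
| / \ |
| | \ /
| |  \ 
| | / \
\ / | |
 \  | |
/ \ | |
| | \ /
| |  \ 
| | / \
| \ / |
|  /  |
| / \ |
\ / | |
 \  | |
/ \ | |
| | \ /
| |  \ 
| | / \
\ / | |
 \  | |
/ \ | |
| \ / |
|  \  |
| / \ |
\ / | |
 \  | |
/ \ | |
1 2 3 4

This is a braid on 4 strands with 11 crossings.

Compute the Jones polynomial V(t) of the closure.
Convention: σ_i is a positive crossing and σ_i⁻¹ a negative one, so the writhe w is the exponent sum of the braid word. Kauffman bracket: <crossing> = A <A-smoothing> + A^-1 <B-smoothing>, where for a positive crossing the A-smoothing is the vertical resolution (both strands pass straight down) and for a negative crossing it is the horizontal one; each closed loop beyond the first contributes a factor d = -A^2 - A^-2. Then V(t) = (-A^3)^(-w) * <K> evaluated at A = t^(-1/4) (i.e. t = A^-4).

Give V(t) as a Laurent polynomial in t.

t^-2 - 2*t^-3 + 5*t^-4 - 5*t^-5 + 6*t^-6 - 6*t^-7 + 4*t^-8 - 3*t^-9 + t^-10

Derivation:
Reading the diagram top to bottom ('/'-over between positions i,i+1 = s_i, '\'-over = s_i^-1): braid word = s1 s2^-1 s3^-1 s1^-1 s3^-1 s2 s1^-1 s3^-1 s1^-1 s2^-1 s1^-1.
The presented braid s1 s2^-1 s3^-1 s1^-1 s3^-1 s2 s1^-1 s3^-1 s1^-1 s2^-1 s1^-1 on 4 strands reduces by inverse Markov moves (closure unchanged at each step):
  Deconjugate: the word is γ·β·γ⁻¹ with γ = s1 (prefix) and γ⁻¹ = s1^-1 (suffix); strip both.
Reduced to β = s2^-1 s3^-1 s1^-1 s3^-1 s2 s1^-1 s3^-1 s1^-1 s2^-1 on 4 strands, 9 crossings.
Compute on β:
Braid: s2^-1 s3^-1 s1^-1 s3^-1 s2 s1^-1 s3^-1 s1^-1 s2^-1 on 4 strands, 9 crossings.
Writhe w = (#positive) - (#negative) = 1 - 8 = -7.
State-sum expansion of <K>. There are 2^9 = 512 states.
Smooth each crossing (0=||, 1=⌣⌢); contribution A^(Σ sign_k(1-2s_k)) * d^(L-1).
Tabulate the states by total A-exponent and number of loops L (A-exp: L × count):
  A^9: L=6 ×1
  A^7: L=5 ×9
  A^5: L=4 ×35, L=6 ×1
  A^3: L=3 ×74, L=5 ×10
  A^1: L=2 ×85, L=4 ×41
  A^-1: L=1 ×42, L=3 ×80, L=5 ×4
  A^-3: L=2 ×65, L=4 ×19
  A^-5: L=1 ×9, L=3 ×26, L=5 ×1
  A^-7: L=2 ×6, L=4 ×3
  A^-9: L=3 ×1
Each group contributes A^e * Σ count * d^(L-1):
Powers of d = -A^2 - A^-2: d^2 = A^4 + 2 + A^-4; d^3 = -A^6 - 3*A^2 - 3*A^-2 - A^-6; d^4 = A^8 + 4*A^4 + 6 + 4*A^-4 + A^-8; d^5 = -A^10 - 5*A^6 - 10*A^2 - 10*A^-2 - 5*A^-6 - A^-10.
  A^9 * (d^5) = -A^19 - 5*A^15 - 10*A^11 - 10*A^7 - 5*A^3 - A^-1
  A^7 * (9*d^4) = 9*A^15 + 36*A^11 + 54*A^7 + 36*A^3 + 9*A^-1
  A^5 * (35*d^3 + d^5) = -A^15 - 40*A^11 - 115*A^7 - 115*A^3 - 40*A^-1 - A^-5
  A^3 * (74*d^2 + 10*d^4) = 10*A^11 + 114*A^7 + 208*A^3 + 114*A^-1 + 10*A^-5
  A^1 * (85*d + 41*d^3) = -41*A^7 - 208*A^3 - 208*A^-1 - 41*A^-5
  A^-1 * (42 + 80*d^2 + 4*d^4) = 4*A^7 + 96*A^3 + 226*A^-1 + 96*A^-5 + 4*A^-9
  A^-3 * (65*d + 19*d^3) = -19*A^3 - 122*A^-1 - 122*A^-5 - 19*A^-9
  A^-5 * (9 + 26*d^2 + d^4) = A^3 + 30*A^-1 + 67*A^-5 + 30*A^-9 + A^-13
  A^-7 * (6*d + 3*d^3) = -3*A^-1 - 15*A^-5 - 15*A^-9 - 3*A^-13
  A^-9 * (d^2) = A^-5 + 2*A^-9 + A^-13
Summing the groups: <K> = -A^19 + 3*A^15 - 4*A^11 + 6*A^7 - 6*A^3 + 5*A^-1 - 5*A^-5 + 2*A^-9 - A^-13
Normalise by the writhe: (-A^3)^(-w) = (-A^3)^(7) = -A^21, so f(A) = -A^21 * <K> = A^40 - 3*A^36 + 4*A^32 - 6*A^28 + 6*A^24 - 5*A^20 + 5*A^16 - 2*A^12 + A^8.
Substitute A = t^(-1/4), i.e. A^e → t^(-e/4): V(t) = t^-2 - 2*t^-3 + 5*t^-4 - 5*t^-5 + 6*t^-6 - 6*t^-7 + 4*t^-8 - 3*t^-9 + t^-10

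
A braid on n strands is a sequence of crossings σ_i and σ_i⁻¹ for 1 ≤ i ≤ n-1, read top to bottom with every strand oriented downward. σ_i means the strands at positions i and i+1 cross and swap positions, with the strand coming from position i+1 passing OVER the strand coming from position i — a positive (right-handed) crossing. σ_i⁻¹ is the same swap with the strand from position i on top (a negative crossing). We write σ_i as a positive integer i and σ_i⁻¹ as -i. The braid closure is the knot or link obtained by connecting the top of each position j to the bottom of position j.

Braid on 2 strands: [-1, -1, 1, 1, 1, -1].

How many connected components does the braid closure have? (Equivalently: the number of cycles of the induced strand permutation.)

2

Derivation:
Track the strand permutation on 2 strands, starting from identity.
  step 1: s1^-1 swaps positions 1,2 -> [2 1]
  step 2: s1^-1 swaps positions 1,2 -> [1 2]
  step 3: s1 swaps positions 1,2 -> [2 1]
  step 4: s1 swaps positions 1,2 -> [1 2]
  step 5: s1 swaps positions 1,2 -> [2 1]
  step 6: s1^-1 swaps positions 1,2 -> [1 2]
Final permutation (position -> original strand): [1 2]
Closure components = cycle count of this permutation = 2.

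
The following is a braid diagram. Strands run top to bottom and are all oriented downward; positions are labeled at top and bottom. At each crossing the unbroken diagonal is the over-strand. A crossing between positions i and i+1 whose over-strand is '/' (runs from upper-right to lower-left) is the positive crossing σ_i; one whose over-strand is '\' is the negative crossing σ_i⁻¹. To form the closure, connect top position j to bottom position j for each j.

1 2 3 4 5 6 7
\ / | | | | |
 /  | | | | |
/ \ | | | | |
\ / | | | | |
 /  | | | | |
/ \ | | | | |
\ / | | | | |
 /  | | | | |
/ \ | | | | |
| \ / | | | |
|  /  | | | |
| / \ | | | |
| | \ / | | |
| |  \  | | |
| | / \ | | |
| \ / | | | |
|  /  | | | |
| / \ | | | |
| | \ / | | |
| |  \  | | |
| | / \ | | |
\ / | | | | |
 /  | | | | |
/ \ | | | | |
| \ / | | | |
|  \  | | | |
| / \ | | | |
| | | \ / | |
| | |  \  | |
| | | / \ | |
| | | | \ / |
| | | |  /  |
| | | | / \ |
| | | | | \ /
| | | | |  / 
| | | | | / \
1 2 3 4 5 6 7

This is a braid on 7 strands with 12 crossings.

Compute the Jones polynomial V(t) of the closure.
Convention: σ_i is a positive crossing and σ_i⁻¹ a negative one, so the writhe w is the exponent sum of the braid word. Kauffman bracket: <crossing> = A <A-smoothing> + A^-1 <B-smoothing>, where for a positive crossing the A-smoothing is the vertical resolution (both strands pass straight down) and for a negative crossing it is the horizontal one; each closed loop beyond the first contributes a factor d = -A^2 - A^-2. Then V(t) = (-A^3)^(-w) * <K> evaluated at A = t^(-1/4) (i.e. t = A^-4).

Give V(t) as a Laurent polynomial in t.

Reading the diagram top to bottom ('/'-over between positions i,i+1 = s_i, '\'-over = s_i^-1): braid word = s1 s1 s1 s2 s3^-1 s2 s3^-1 s1 s2^-1 s4^-1 s5 s6.
The presented braid s1 s1 s1 s2 s3^-1 s2 s3^-1 s1 s2^-1 s4^-1 s5 s6 on 7 strands reduces by inverse Markov moves (closure unchanged at each step):
  Destabilize: the word has the form β·s6 where s6 occurs only as the final letter (β ∈ B_6); drop it and the last strand → 6 strands.
  Destabilize: the word has the form β·s5 where s5 occurs only as the final letter (β ∈ B_5); drop it and the last strand → 5 strands.
  Destabilize: the word has the form β·s4^-1 where s4^-1 occurs only as the final letter (β ∈ B_4); drop it and the last strand → 4 strands.
Reduced to β = s1 s1 s1 s2 s3^-1 s2 s3^-1 s1 s2^-1 on 4 strands, 9 crossings.
Compute on β:
Braid: s1 s1 s1 s2 s3^-1 s2 s3^-1 s1 s2^-1 on 4 strands, 9 crossings.
Writhe w = (#positive) - (#negative) = 6 - 3 = 3.
Computing the Kauffman bracket via state sum. There are 2^9 = 512 states.
Smooth each crossing (0=||, 1=⌣⌢); contribution A^(Σ sign_k(1-2s_k)) * d^(L-1).
Tabulate the states by total A-exponent and number of loops L (A-exp: L × count):
  A^9: L=3 ×1
  A^7: L=2 ×7, L=4 ×2
  A^5: L=1 ×12, L=3 ×24
  A^3: L=2 ×66, L=4 ×18
  A^1: L=1 ×35, L=3 ×84, L=5 ×7
  A^-1: L=2 ×73, L=4 ×52, L=6 ×1
  A^-3: L=3 ×68, L=5 ×16
  A^-5: L=4 ×34, L=6 ×2
  A^-7: L=5 ×9
  A^-9: L=6 ×1
Each group contributes A^e * Σ count * d^(L-1):
Powers of d = -A^2 - A^-2: d^2 = A^4 + 2 + A^-4; d^3 = -A^6 - 3*A^2 - 3*A^-2 - A^-6; d^4 = A^8 + 4*A^4 + 6 + 4*A^-4 + A^-8; d^5 = -A^10 - 5*A^6 - 10*A^2 - 10*A^-2 - 5*A^-6 - A^-10.
  A^9 * (d^2) = A^13 + 2*A^9 + A^5
  A^7 * (7*d + 2*d^3) = -2*A^13 - 13*A^9 - 13*A^5 - 2*A
  A^5 * (12 + 24*d^2) = 24*A^9 + 60*A^5 + 24*A
  A^3 * (66*d + 18*d^3) = -18*A^9 - 120*A^5 - 120*A - 18*A^-3
  A^1 * (35 + 84*d^2 + 7*d^4) = 7*A^9 + 112*A^5 + 245*A + 112*A^-3 + 7*A^-7
  A^-1 * (73*d + 52*d^3 + d^5) = -A^9 - 57*A^5 - 239*A - 239*A^-3 - 57*A^-7 - A^-11
  A^-3 * (68*d^2 + 16*d^4) = 16*A^5 + 132*A + 232*A^-3 + 132*A^-7 + 16*A^-11
  A^-5 * (34*d^3 + 2*d^5) = -2*A^5 - 44*A - 122*A^-3 - 122*A^-7 - 44*A^-11 - 2*A^-15
  A^-7 * (9*d^4) = 9*A + 36*A^-3 + 54*A^-7 + 36*A^-11 + 9*A^-15
  A^-9 * (d^5) = -A - 5*A^-3 - 10*A^-7 - 10*A^-11 - 5*A^-15 - A^-19
Summing the groups: <K> = -A^13 + A^9 - 3*A^5 + 4*A - 4*A^-3 + 4*A^-7 - 3*A^-11 + 2*A^-15 - A^-19
Normalise by the writhe: (-A^3)^(-w) = (-A^3)^(-3) = -A^-9, so f(A) = -A^-9 * <K> = A^4 - 1 + 3*A^-4 - 4*A^-8 + 4*A^-12 - 4*A^-16 + 3*A^-20 - 2*A^-24 + A^-28.
Substitute A = t^(-1/4), i.e. A^e → t^(-e/4): V(t) = t^7 - 2*t^6 + 3*t^5 - 4*t^4 + 4*t^3 - 4*t^2 + 3*t - 1 + t^-1

Answer: t^7 - 2*t^6 + 3*t^5 - 4*t^4 + 4*t^3 - 4*t^2 + 3*t - 1 + t^-1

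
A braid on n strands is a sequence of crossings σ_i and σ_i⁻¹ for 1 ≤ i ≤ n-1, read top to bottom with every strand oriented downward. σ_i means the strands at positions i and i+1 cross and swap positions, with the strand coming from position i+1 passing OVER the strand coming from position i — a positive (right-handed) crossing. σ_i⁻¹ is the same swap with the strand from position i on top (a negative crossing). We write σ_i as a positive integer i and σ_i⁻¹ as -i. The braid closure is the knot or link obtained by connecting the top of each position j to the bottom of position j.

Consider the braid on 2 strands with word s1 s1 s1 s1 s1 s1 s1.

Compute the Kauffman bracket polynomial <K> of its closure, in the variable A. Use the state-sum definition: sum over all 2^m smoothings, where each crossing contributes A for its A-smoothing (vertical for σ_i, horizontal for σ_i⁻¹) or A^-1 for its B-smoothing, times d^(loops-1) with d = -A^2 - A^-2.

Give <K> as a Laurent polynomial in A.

Braid: s1 s1 s1 s1 s1 s1 s1 on 2 strands, 7 crossings.
Writhe w = (#positive) - (#negative) = 7 - 0 = 7.
Computing the Kauffman bracket via state sum. There are 2^7 = 128 states.
Each crossing splits two ways (0=vertical, 1=horizontal). The state's weight is A^(#A-smoothings - #B-smoothings) * d^(loops - 1).
Tabulate the states by total A-exponent and number of loops L (A-exp: L × count):
  A^7: L=2 ×1
  A^5: L=1 ×7
  A^3: L=2 ×21
  A^1: L=3 ×35
  A^-1: L=4 ×35
  A^-3: L=5 ×21
  A^-5: L=6 ×7
  A^-7: L=7 ×1
Each group contributes A^e * Σ count * d^(L-1):
Powers of d = -A^2 - A^-2: d^2 = A^4 + 2 + A^-4; d^3 = -A^6 - 3*A^2 - 3*A^-2 - A^-6; d^4 = A^8 + 4*A^4 + 6 + 4*A^-4 + A^-8; d^5 = -A^10 - 5*A^6 - 10*A^2 - 10*A^-2 - 5*A^-6 - A^-10; d^6 = A^12 + 6*A^8 + 15*A^4 + 20 + 15*A^-4 + 6*A^-8 + A^-12.
  A^7 * (d) = -A^9 - A^5
  A^5 * (7) = 7*A^5
  A^3 * (21*d) = -21*A^5 - 21*A
  A^1 * (35*d^2) = 35*A^5 + 70*A + 35*A^-3
  A^-1 * (35*d^3) = -35*A^5 - 105*A - 105*A^-3 - 35*A^-7
  A^-3 * (21*d^4) = 21*A^5 + 84*A + 126*A^-3 + 84*A^-7 + 21*A^-11
  A^-5 * (7*d^5) = -7*A^5 - 35*A - 70*A^-3 - 70*A^-7 - 35*A^-11 - 7*A^-15
  A^-7 * (d^6) = A^5 + 6*A + 15*A^-3 + 20*A^-7 + 15*A^-11 + 6*A^-15 + A^-19
Summing the groups: <K> = -A^9 - A + A^-3 - A^-7 + A^-11 - A^-15 + A^-19

Answer: -A^9 - A + A^-3 - A^-7 + A^-11 - A^-15 + A^-19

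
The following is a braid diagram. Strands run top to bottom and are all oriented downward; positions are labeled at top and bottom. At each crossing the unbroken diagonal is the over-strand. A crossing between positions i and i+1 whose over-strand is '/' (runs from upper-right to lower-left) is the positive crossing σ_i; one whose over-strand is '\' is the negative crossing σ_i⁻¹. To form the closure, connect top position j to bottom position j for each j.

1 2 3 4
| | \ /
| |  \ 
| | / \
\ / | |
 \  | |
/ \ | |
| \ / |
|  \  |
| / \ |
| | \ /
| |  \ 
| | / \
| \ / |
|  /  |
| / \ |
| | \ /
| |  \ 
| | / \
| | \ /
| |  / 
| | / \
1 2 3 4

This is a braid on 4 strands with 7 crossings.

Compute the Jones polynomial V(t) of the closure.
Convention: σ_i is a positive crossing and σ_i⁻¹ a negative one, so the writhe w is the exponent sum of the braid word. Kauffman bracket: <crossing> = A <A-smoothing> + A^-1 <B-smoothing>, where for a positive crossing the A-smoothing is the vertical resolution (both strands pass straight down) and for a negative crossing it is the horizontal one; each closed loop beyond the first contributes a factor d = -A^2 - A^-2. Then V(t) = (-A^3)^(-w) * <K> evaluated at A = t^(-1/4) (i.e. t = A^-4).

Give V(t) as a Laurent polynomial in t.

Reading the diagram top to bottom ('/'-over between positions i,i+1 = s_i, '\'-over = s_i^-1): braid word = s3^-1 s1^-1 s2^-1 s3^-1 s2 s3^-1 s3.
The presented braid s3^-1 s1^-1 s2^-1 s3^-1 s2 s3^-1 s3 on 4 strands reduces by inverse Markov moves (closure unchanged at each step):
  Deconjugate: the word is γ·β·γ⁻¹ with γ = s3^-1 (prefix) and γ⁻¹ = s3 (suffix); strip both.
Reduced to β = s1^-1 s2^-1 s3^-1 s2 s3^-1 on 4 strands, 5 crossings.
Compute on β:
Braid: s1^-1 s2^-1 s3^-1 s2 s3^-1 on 4 strands, 5 crossings.
Writhe w = (#positive) - (#negative) = 1 - 4 = -3.
Computing the Kauffman bracket via state sum. There are 2^5 = 32 states.
For each crossing: s=0 is the vertical smoothing, s=1 horizontal. Crossing k contributes A^(sign_k * (1 - 2*s_k)); loop factor d = -A^2 - A^-2.
  state 00000: A-exp=-3, loops=4, term = A^-3 * d^3
  state 00001: A-exp=-1, loops=3, term = A^-1 * d^2
  state 00010: A-exp=-5, loops=3, term = A^-5 * d^2
  state 00011: A-exp=-3, loops=2, term = A^-3 * d^1
  state 00100: A-exp=-1, loops=3, term = A^-1 * d^2
  state 00101: A-exp=+1, loops=4, term = A^1 * d^3
  state 00110: A-exp=-3, loops=2, term = A^-3 * d^1
  state 00111: A-exp=-1, loops=3, term = A^-1 * d^2
  state 01000: A-exp=-1, loops=3, term = A^-1 * d^2
  state 01001: A-exp=+1, loops=2, term = A^1 * d^1
  state 01010: A-exp=-3, loops=4, term = A^-3 * d^3
  state 01011: A-exp=-1, loops=3, term = A^-1 * d^2
  state 01100: A-exp=+1, loops=2, term = A^1 * d^1
  state 01101: A-exp=+3, loops=3, term = A^3 * d^2
  state 01110: A-exp=-1, loops=3, term = A^-1 * d^2
  state 01111: A-exp=+1, loops=2, term = A^1 * d^1
  state 10000: A-exp=-1, loops=3, term = A^-1 * d^2
  state 10001: A-exp=+1, loops=2, term = A^1 * d^1
  state 10010: A-exp=-3, loops=2, term = A^-3 * d^1
  state 10011: A-exp=-1, loops=1, term = A^-1 * d^0
  state 10100: A-exp=+1, loops=2, term = A^1 * d^1
  state 10101: A-exp=+3, loops=3, term = A^3 * d^2
  state 10110: A-exp=-1, loops=1, term = A^-1 * d^0
  state 10111: A-exp=+1, loops=2, term = A^1 * d^1
  state 11000: A-exp=+1, loops=2, term = A^1 * d^1
  state 11001: A-exp=+3, loops=1, term = A^3 * d^0
  state 11010: A-exp=-1, loops=3, term = A^-1 * d^2
  state 11011: A-exp=+1, loops=2, term = A^1 * d^1
  state 11100: A-exp=+3, loops=1, term = A^3 * d^0
  state 11101: A-exp=+5, loops=2, term = A^5 * d^1
  state 11110: A-exp=+1, loops=2, term = A^1 * d^1
  state 11111: A-exp=+3, loops=1, term = A^3 * d^0
Collect the terms by A-exponent (count of states per loop number):
Powers of d = -A^2 - A^-2: d^2 = A^4 + 2 + A^-4; d^3 = -A^6 - 3*A^2 - 3*A^-2 - A^-6.
  A^5 * (d) = -A^7 - A^3
  A^3 * (3 + 2*d^2) = 2*A^7 + 7*A^3 + 2*A^-1
  A^1 * (9*d + d^3) = -A^7 - 12*A^3 - 12*A^-1 - A^-5
  A^-1 * (2 + 8*d^2) = 8*A^3 + 18*A^-1 + 8*A^-5
  A^-3 * (3*d + 2*d^3) = -2*A^3 - 9*A^-1 - 9*A^-5 - 2*A^-9
  A^-5 * (d^2) = A^-1 + 2*A^-5 + A^-9
Summing the groups: <K> = -A^-9
Normalise by the writhe: (-A^3)^(-w) = (-A^3)^(3) = -A^9, so f(A) = -A^9 * <K> = 1.
Substitute A = t^(-1/4), i.e. A^e → t^(-e/4): V(t) = 1

Answer: 1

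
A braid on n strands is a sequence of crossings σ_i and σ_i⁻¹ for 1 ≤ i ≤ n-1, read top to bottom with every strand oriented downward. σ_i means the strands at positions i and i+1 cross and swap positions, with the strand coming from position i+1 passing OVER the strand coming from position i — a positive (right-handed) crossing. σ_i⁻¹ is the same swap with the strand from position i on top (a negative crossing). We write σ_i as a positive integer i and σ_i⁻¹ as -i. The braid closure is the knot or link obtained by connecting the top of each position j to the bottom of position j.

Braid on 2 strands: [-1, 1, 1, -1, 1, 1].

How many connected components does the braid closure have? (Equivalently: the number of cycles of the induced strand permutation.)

2

Derivation:
Track the strand permutation on 2 strands, starting from identity.
  step 1: s1^-1 swaps positions 1,2 -> [2 1]
  step 2: s1 swaps positions 1,2 -> [1 2]
  step 3: s1 swaps positions 1,2 -> [2 1]
  step 4: s1^-1 swaps positions 1,2 -> [1 2]
  step 5: s1 swaps positions 1,2 -> [2 1]
  step 6: s1 swaps positions 1,2 -> [1 2]
Final permutation (position -> original strand): [1 2]
Closure components = cycle count of this permutation = 2.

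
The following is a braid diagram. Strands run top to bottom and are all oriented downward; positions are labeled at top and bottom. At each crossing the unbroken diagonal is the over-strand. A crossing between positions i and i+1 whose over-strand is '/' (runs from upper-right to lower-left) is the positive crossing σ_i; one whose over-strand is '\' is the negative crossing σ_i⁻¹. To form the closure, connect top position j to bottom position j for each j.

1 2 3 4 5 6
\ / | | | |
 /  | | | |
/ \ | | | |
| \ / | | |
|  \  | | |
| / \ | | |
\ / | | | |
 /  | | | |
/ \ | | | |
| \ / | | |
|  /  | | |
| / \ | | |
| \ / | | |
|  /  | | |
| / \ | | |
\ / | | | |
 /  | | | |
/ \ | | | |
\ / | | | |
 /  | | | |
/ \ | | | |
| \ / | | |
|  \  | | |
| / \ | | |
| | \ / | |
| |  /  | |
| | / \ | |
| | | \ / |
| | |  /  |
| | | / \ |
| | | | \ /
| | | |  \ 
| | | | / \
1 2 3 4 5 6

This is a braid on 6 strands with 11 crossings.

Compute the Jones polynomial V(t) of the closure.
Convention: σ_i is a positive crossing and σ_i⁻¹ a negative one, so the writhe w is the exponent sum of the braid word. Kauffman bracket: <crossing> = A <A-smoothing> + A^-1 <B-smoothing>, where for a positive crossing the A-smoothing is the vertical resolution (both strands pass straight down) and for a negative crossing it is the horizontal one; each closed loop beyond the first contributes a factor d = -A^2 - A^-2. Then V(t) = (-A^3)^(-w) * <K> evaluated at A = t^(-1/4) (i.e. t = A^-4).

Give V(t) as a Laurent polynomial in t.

t^7 - 2*t^6 + 2*t^5 - 3*t^4 + 3*t^3 - 2*t^2 + 2*t

Derivation:
Reading the diagram top to bottom ('/'-over between positions i,i+1 = s_i, '\'-over = s_i^-1): braid word = s1 s2^-1 s1 s2 s2 s1 s1 s2^-1 s3 s4 s5^-1.
The presented braid s1 s2^-1 s1 s2 s2 s1 s1 s2^-1 s3 s4 s5^-1 on 6 strands reduces by inverse Markov moves (closure unchanged at each step):
  Destabilize: the word has the form β·s5^-1 where s5^-1 occurs only as the final letter (β ∈ B_5); drop it and the last strand → 5 strands.
  Destabilize: the word has the form β·s4 where s4 occurs only as the final letter (β ∈ B_4); drop it and the last strand → 4 strands.
  Destabilize: the word has the form β·s3 where s3 occurs only as the final letter (β ∈ B_3); drop it and the last strand → 3 strands.
Reduced to β = s1 s2^-1 s1 s2 s2 s1 s1 s2^-1 on 3 strands, 8 crossings.
Compute on β:
Braid: s1 s2^-1 s1 s2 s2 s1 s1 s2^-1 on 3 strands, 8 crossings.
Writhe w = (#positive) - (#negative) = 6 - 2 = 4.
Computing the Kauffman bracket via state sum. There are 2^8 = 256 states.
Smooth each crossing (0=||, 1=⌣⌢); contribution A^(Σ sign_k(1-2s_k)) * d^(L-1).
Tabulate the states by total A-exponent and number of loops L (A-exp: L × count):
  A^8: L=3 ×1
  A^6: L=2 ×6, L=4 ×2
  A^4: L=1 ×11, L=3 ×16, L=5 ×1
  A^2: L=2 ×47, L=4 ×9
  A^0: L=1 ×26, L=3 ×43, L=5 ×1
  A^-2: L=2 ×41, L=4 ×15
  A^-4: L=3 ×26, L=5 ×2
  A^-6: L=4 ×8
  A^-8: L=5 ×1
Each group contributes A^e * Σ count * d^(L-1):
Powers of d = -A^2 - A^-2: d^2 = A^4 + 2 + A^-4; d^3 = -A^6 - 3*A^2 - 3*A^-2 - A^-6; d^4 = A^8 + 4*A^4 + 6 + 4*A^-4 + A^-8.
  A^8 * (d^2) = A^12 + 2*A^8 + A^4
  A^6 * (6*d + 2*d^3) = -2*A^12 - 12*A^8 - 12*A^4 - 2
  A^4 * (11 + 16*d^2 + d^4) = A^12 + 20*A^8 + 49*A^4 + 20 + A^-4
  A^2 * (47*d + 9*d^3) = -9*A^8 - 74*A^4 - 74 - 9*A^-4
  A^0 * (26 + 43*d^2 + d^4) = A^8 + 47*A^4 + 118 + 47*A^-4 + A^-8
  A^-2 * (41*d + 15*d^3) = -15*A^4 - 86 - 86*A^-4 - 15*A^-8
  A^-4 * (26*d^2 + 2*d^4) = 2*A^4 + 34 + 64*A^-4 + 34*A^-8 + 2*A^-12
  A^-6 * (8*d^3) = -8 - 24*A^-4 - 24*A^-8 - 8*A^-12
  A^-8 * (d^4) = 1 + 4*A^-4 + 6*A^-8 + 4*A^-12 + A^-16
Summing the groups: <K> = 2*A^8 - 2*A^4 + 3 - 3*A^-4 + 2*A^-8 - 2*A^-12 + A^-16
Normalise by the writhe: (-A^3)^(-w) = (-A^3)^(-4) = A^-12, so f(A) = A^-12 * <K> = 2*A^-4 - 2*A^-8 + 3*A^-12 - 3*A^-16 + 2*A^-20 - 2*A^-24 + A^-28.
Substitute A = t^(-1/4), i.e. A^e → t^(-e/4): V(t) = t^7 - 2*t^6 + 2*t^5 - 3*t^4 + 3*t^3 - 2*t^2 + 2*t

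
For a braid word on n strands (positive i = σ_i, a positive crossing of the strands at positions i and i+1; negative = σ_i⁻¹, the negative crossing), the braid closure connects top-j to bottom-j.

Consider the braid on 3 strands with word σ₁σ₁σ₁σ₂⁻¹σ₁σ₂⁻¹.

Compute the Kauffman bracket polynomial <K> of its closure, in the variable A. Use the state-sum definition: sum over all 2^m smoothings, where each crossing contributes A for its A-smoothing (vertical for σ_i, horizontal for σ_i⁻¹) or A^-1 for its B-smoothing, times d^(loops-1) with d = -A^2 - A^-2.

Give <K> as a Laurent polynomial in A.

Braid: s1 s1 s1 s2^-1 s1 s2^-1 on 3 strands, 6 crossings.
Writhe w = (#positive) - (#negative) = 4 - 2 = 2.
Enumerate smoothing states for the bracket polynomial. There are 2^6 = 64 states.
Smooth each crossing (0=||, 1=⌣⌢); contribution A^(Σ sign_k(1-2s_k)) * d^(L-1).
Tabulate the states by total A-exponent and number of loops L (A-exp: L × count):
  A^6: L=3 ×1
  A^4: L=2 ×6
  A^2: L=1 ×11, L=3 ×4
  A^0: L=2 ×19, L=4 ×1
  A^-2: L=3 ×15
  A^-4: L=4 ×6
  A^-6: L=5 ×1
Each group contributes A^e * Σ count * d^(L-1):
Powers of d = -A^2 - A^-2: d^2 = A^4 + 2 + A^-4; d^3 = -A^6 - 3*A^2 - 3*A^-2 - A^-6; d^4 = A^8 + 4*A^4 + 6 + 4*A^-4 + A^-8.
  A^6 * (d^2) = A^10 + 2*A^6 + A^2
  A^4 * (6*d) = -6*A^6 - 6*A^2
  A^2 * (11 + 4*d^2) = 4*A^6 + 19*A^2 + 4*A^-2
  A^0 * (19*d + d^3) = -A^6 - 22*A^2 - 22*A^-2 - A^-6
  A^-2 * (15*d^2) = 15*A^2 + 30*A^-2 + 15*A^-6
  A^-4 * (6*d^3) = -6*A^2 - 18*A^-2 - 18*A^-6 - 6*A^-10
  A^-6 * (d^4) = A^2 + 4*A^-2 + 6*A^-6 + 4*A^-10 + A^-14
Summing the groups: <K> = A^10 - A^6 + 2*A^2 - 2*A^-2 + 2*A^-6 - 2*A^-10 + A^-14

Answer: A^10 - A^6 + 2*A^2 - 2*A^-2 + 2*A^-6 - 2*A^-10 + A^-14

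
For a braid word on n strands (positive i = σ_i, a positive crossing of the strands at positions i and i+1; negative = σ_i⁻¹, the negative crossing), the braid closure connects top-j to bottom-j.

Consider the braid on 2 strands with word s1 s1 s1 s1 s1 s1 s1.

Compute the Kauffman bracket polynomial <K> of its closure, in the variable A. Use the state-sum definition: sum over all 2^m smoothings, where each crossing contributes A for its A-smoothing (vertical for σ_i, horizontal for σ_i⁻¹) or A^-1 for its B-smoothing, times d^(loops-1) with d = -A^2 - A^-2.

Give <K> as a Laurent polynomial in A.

-A^9 - A + A^-3 - A^-7 + A^-11 - A^-15 + A^-19

Derivation:
Braid: s1 s1 s1 s1 s1 s1 s1 on 2 strands, 7 crossings.
Writhe w = (#positive) - (#negative) = 7 - 0 = 7.
Computing the Kauffman bracket via state sum. There are 2^7 = 128 states.
For each crossing: s=0 is the vertical smoothing, s=1 horizontal. Crossing k contributes A^(sign_k * (1 - 2*s_k)); loop factor d = -A^2 - A^-2.
Tabulate the states by total A-exponent and number of loops L (A-exp: L × count):
  A^7: L=2 ×1
  A^5: L=1 ×7
  A^3: L=2 ×21
  A^1: L=3 ×35
  A^-1: L=4 ×35
  A^-3: L=5 ×21
  A^-5: L=6 ×7
  A^-7: L=7 ×1
Each group contributes A^e * Σ count * d^(L-1):
Powers of d = -A^2 - A^-2: d^2 = A^4 + 2 + A^-4; d^3 = -A^6 - 3*A^2 - 3*A^-2 - A^-6; d^4 = A^8 + 4*A^4 + 6 + 4*A^-4 + A^-8; d^5 = -A^10 - 5*A^6 - 10*A^2 - 10*A^-2 - 5*A^-6 - A^-10; d^6 = A^12 + 6*A^8 + 15*A^4 + 20 + 15*A^-4 + 6*A^-8 + A^-12.
  A^7 * (d) = -A^9 - A^5
  A^5 * (7) = 7*A^5
  A^3 * (21*d) = -21*A^5 - 21*A
  A^1 * (35*d^2) = 35*A^5 + 70*A + 35*A^-3
  A^-1 * (35*d^3) = -35*A^5 - 105*A - 105*A^-3 - 35*A^-7
  A^-3 * (21*d^4) = 21*A^5 + 84*A + 126*A^-3 + 84*A^-7 + 21*A^-11
  A^-5 * (7*d^5) = -7*A^5 - 35*A - 70*A^-3 - 70*A^-7 - 35*A^-11 - 7*A^-15
  A^-7 * (d^6) = A^5 + 6*A + 15*A^-3 + 20*A^-7 + 15*A^-11 + 6*A^-15 + A^-19
Summing the groups: <K> = -A^9 - A + A^-3 - A^-7 + A^-11 - A^-15 + A^-19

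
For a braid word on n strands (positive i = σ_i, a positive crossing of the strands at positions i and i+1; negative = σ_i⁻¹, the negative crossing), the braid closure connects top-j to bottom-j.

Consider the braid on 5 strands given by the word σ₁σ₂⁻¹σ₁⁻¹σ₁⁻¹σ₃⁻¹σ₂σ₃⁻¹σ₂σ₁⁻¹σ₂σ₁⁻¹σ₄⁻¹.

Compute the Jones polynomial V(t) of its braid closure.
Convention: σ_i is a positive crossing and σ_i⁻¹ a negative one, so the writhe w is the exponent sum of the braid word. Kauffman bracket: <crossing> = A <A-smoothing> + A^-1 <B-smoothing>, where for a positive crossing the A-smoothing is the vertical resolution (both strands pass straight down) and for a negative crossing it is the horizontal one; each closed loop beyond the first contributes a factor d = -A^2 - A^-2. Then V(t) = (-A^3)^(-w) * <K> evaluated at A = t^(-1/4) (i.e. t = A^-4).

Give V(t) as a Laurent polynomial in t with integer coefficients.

t - 1 + 2*t^-1 - 3*t^-2 + 3*t^-3 - 2*t^-4 + 2*t^-5 - t^-6

Derivation:
The presented braid s1 s2^-1 s1^-1 s1^-1 s3^-1 s2 s3^-1 s2 s1^-1 s2 s1^-1 s4^-1 on 5 strands reduces by inverse Markov moves (closure unchanged at each step):
  Destabilize: the word has the form β·s4^-1 where s4^-1 occurs only as the final letter (β ∈ B_4); drop it and the last strand → 4 strands.
  Deconjugate: the word is γ·β·γ⁻¹ with γ = s1 (prefix) and γ⁻¹ = s1^-1 (suffix); strip both.
  Deconjugate: the word is γ·β·γ⁻¹ with γ = s2^-1 (prefix) and γ⁻¹ = s2 (suffix); strip both.
Reduced to β = s1^-1 s1^-1 s3^-1 s2 s3^-1 s2 s1^-1 on 4 strands, 7 crossings.
Compute on β:
Braid: s1^-1 s1^-1 s3^-1 s2 s3^-1 s2 s1^-1 on 4 strands, 7 crossings.
Writhe w = (#positive) - (#negative) = 2 - 5 = -3.
State-sum expansion of <K>. There are 2^7 = 128 states.
Each crossing splits two ways (0=vertical, 1=horizontal). The state's weight is A^(#A-smoothings - #B-smoothings) * d^(loops - 1).
Tabulate the states by total A-exponent and number of loops L (A-exp: L × count):
  A^7: L=5 ×1
  A^5: L=4 ×7
  A^3: L=3 ×20, L=5 ×1
  A^1: L=2 ×27, L=4 ×8
  A^-1: L=1 ×15, L=3 ×19, L=5 ×1
  A^-3: L=2 ×17, L=4 ×4
  A^-5: L=3 ×7
  A^-7: L=4 ×1
Each group contributes A^e * Σ count * d^(L-1):
Powers of d = -A^2 - A^-2: d^2 = A^4 + 2 + A^-4; d^3 = -A^6 - 3*A^2 - 3*A^-2 - A^-6; d^4 = A^8 + 4*A^4 + 6 + 4*A^-4 + A^-8.
  A^7 * (d^4) = A^15 + 4*A^11 + 6*A^7 + 4*A^3 + A^-1
  A^5 * (7*d^3) = -7*A^11 - 21*A^7 - 21*A^3 - 7*A^-1
  A^3 * (20*d^2 + d^4) = A^11 + 24*A^7 + 46*A^3 + 24*A^-1 + A^-5
  A^1 * (27*d + 8*d^3) = -8*A^7 - 51*A^3 - 51*A^-1 - 8*A^-5
  A^-1 * (15 + 19*d^2 + d^4) = A^7 + 23*A^3 + 59*A^-1 + 23*A^-5 + A^-9
  A^-3 * (17*d + 4*d^3) = -4*A^3 - 29*A^-1 - 29*A^-5 - 4*A^-9
  A^-5 * (7*d^2) = 7*A^-1 + 14*A^-5 + 7*A^-9
  A^-7 * (d^3) = -A^-1 - 3*A^-5 - 3*A^-9 - A^-13
Summing the groups: <K> = A^15 - 2*A^11 + 2*A^7 - 3*A^3 + 3*A^-1 - 2*A^-5 + A^-9 - A^-13
Normalise by the writhe: (-A^3)^(-w) = (-A^3)^(3) = -A^9, so f(A) = -A^9 * <K> = -A^24 + 2*A^20 - 2*A^16 + 3*A^12 - 3*A^8 + 2*A^4 - 1 + A^-4.
Substitute A = t^(-1/4), i.e. A^e → t^(-e/4): V(t) = t - 1 + 2*t^-1 - 3*t^-2 + 3*t^-3 - 2*t^-4 + 2*t^-5 - t^-6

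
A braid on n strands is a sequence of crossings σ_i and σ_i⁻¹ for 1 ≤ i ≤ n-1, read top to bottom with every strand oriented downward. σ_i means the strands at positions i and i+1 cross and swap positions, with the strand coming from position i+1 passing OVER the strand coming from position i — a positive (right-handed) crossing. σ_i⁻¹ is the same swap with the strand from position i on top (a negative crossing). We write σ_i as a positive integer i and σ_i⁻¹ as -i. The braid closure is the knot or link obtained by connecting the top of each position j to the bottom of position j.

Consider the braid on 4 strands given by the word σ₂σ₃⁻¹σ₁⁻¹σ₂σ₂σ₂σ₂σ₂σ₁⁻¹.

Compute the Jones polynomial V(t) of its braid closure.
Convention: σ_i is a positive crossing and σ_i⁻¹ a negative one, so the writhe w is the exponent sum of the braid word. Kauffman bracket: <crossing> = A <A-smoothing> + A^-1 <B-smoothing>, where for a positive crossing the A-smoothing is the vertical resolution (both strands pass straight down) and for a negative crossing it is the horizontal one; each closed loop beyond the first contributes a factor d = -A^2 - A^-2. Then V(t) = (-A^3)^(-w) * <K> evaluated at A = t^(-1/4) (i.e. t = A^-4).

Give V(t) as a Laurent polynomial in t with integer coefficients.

t^8 - 2*t^7 + 2*t^6 - 3*t^5 + 3*t^4 - 2*t^3 + 2*t^2 - t + 1

Derivation:
Braid: s2 s3^-1 s1^-1 s2 s2 s2 s2 s2 s1^-1 on 4 strands, 9 crossings.
Writhe w = (#positive) - (#negative) = 6 - 3 = 3.
State-sum expansion of <K>. There are 2^9 = 512 states.
For each crossing: s=0 is the vertical smoothing, s=1 horizontal. Crossing k contributes A^(sign_k * (1 - 2*s_k)); loop factor d = -A^2 - A^-2.
Tabulate the states by total A-exponent and number of loops L (A-exp: L × count):
  A^9: L=3 ×1
  A^7: L=2 ×8, L=4 ×1
  A^5: L=1 ×17, L=3 ×19
  A^3: L=2 ×63, L=4 ×21
  A^1: L=3 ×111, L=5 ×15
  A^-1: L=4 ×120, L=6 ×6
  A^-3: L=5 ×83, L=7 ×1
  A^-5: L=6 ×36
  A^-7: L=7 ×9
  A^-9: L=8 ×1
Each group contributes A^e * Σ count * d^(L-1):
Powers of d = -A^2 - A^-2: d^2 = A^4 + 2 + A^-4; d^3 = -A^6 - 3*A^2 - 3*A^-2 - A^-6; d^4 = A^8 + 4*A^4 + 6 + 4*A^-4 + A^-8; d^5 = -A^10 - 5*A^6 - 10*A^2 - 10*A^-2 - 5*A^-6 - A^-10; d^6 = A^12 + 6*A^8 + 15*A^4 + 20 + 15*A^-4 + 6*A^-8 + A^-12; d^7 = -A^14 - 7*A^10 - 21*A^6 - 35*A^2 - 35*A^-2 - 21*A^-6 - 7*A^-10 - A^-14.
  A^9 * (d^2) = A^13 + 2*A^9 + A^5
  A^7 * (8*d + d^3) = -A^13 - 11*A^9 - 11*A^5 - A
  A^5 * (17 + 19*d^2) = 19*A^9 + 55*A^5 + 19*A
  A^3 * (63*d + 21*d^3) = -21*A^9 - 126*A^5 - 126*A - 21*A^-3
  A^1 * (111*d^2 + 15*d^4) = 15*A^9 + 171*A^5 + 312*A + 171*A^-3 + 15*A^-7
  A^-1 * (120*d^3 + 6*d^5) = -6*A^9 - 150*A^5 - 420*A - 420*A^-3 - 150*A^-7 - 6*A^-11
  A^-3 * (83*d^4 + d^6) = A^9 + 89*A^5 + 347*A + 518*A^-3 + 347*A^-7 + 89*A^-11 + A^-15
  A^-5 * (36*d^5) = -36*A^5 - 180*A - 360*A^-3 - 360*A^-7 - 180*A^-11 - 36*A^-15
  A^-7 * (9*d^6) = 9*A^5 + 54*A + 135*A^-3 + 180*A^-7 + 135*A^-11 + 54*A^-15 + 9*A^-19
  A^-9 * (d^7) = -A^5 - 7*A - 21*A^-3 - 35*A^-7 - 35*A^-11 - 21*A^-15 - 7*A^-19 - A^-23
Summing the groups: <K> = -A^9 + A^5 - 2*A + 2*A^-3 - 3*A^-7 + 3*A^-11 - 2*A^-15 + 2*A^-19 - A^-23
Normalise by the writhe: (-A^3)^(-w) = (-A^3)^(-3) = -A^-9, so f(A) = -A^-9 * <K> = 1 - A^-4 + 2*A^-8 - 2*A^-12 + 3*A^-16 - 3*A^-20 + 2*A^-24 - 2*A^-28 + A^-32.
Substitute A = t^(-1/4), i.e. A^e → t^(-e/4): V(t) = t^8 - 2*t^7 + 2*t^6 - 3*t^5 + 3*t^4 - 2*t^3 + 2*t^2 - t + 1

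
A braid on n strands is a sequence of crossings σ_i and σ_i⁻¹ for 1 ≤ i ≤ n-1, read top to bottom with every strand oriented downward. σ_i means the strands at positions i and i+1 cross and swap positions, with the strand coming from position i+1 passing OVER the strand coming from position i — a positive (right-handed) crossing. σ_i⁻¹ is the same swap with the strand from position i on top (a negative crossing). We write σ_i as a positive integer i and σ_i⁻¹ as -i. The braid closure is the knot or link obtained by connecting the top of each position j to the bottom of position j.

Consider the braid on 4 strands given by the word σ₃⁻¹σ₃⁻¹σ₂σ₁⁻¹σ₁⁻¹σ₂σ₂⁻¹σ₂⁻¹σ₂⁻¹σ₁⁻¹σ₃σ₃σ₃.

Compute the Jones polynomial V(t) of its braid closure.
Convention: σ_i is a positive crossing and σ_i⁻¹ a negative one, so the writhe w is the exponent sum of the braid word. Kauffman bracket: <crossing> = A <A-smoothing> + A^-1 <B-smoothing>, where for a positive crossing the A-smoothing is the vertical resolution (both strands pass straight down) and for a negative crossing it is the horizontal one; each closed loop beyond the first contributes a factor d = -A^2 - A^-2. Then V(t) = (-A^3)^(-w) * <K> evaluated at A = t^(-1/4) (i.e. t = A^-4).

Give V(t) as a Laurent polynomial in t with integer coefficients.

The presented braid s3^-1 s3^-1 s2 s1^-1 s1^-1 s2 s2^-1 s2^-1 s2^-1 s1^-1 s3 s3 s3 on 4 strands reduces by inverse Markov moves (closure unchanged at each step):
  Deconjugate: the word is γ·β·γ⁻¹ with γ = s3^-1 s3^-1 (prefix) and γ⁻¹ = s3 s3 (suffix); strip both.
  Destabilize: the word has the form β·s3 where s3 occurs only as the final letter (β ∈ B_3); drop it and the last strand → 3 strands.
Reduced to β = s2 s1^-1 s1^-1 s2 s2^-1 s2^-1 s2^-1 s1^-1 on 3 strands, 8 crossings.
Compute on β:
First cancel adjacent σ_i σ_i⁻¹ pairs (Reidemeister II — same braid, same closure): s2 s1^-1 s1^-1 s2 s2^-1 s2^-1 s2^-1 s1^-1 → s2 s1^-1 s1^-1 s2^-1 s2^-1 s1^-1.
Braid: s2 s1^-1 s1^-1 s2^-1 s2^-1 s1^-1 on 3 strands, 6 crossings.
Writhe w = (#positive) - (#negative) = 1 - 5 = -4.
Computing the Kauffman bracket via state sum. There are 2^6 = 64 states.
Smooth each crossing (0=||, 1=⌣⌢); contribution A^(Σ sign_k(1-2s_k)) * d^(L-1).
Tabulate the states by total A-exponent and number of loops L (A-exp: L × count):
  A^6: L=4 ×1
  A^4: L=3 ×6
  A^2: L=2 ×13, L=4 ×2
  A^0: L=1 ×10, L=3 ×10
  A^-2: L=2 ×14, L=4 ×1
  A^-4: L=1 ×3, L=3 ×3
  A^-6: L=2 ×1
Each group contributes A^e * Σ count * d^(L-1):
Powers of d = -A^2 - A^-2: d^2 = A^4 + 2 + A^-4; d^3 = -A^6 - 3*A^2 - 3*A^-2 - A^-6.
  A^6 * (d^3) = -A^12 - 3*A^8 - 3*A^4 - 1
  A^4 * (6*d^2) = 6*A^8 + 12*A^4 + 6
  A^2 * (13*d + 2*d^3) = -2*A^8 - 19*A^4 - 19 - 2*A^-4
  A^0 * (10 + 10*d^2) = 10*A^4 + 30 + 10*A^-4
  A^-2 * (14*d + d^3) = -A^4 - 17 - 17*A^-4 - A^-8
  A^-4 * (3 + 3*d^2) = 3 + 9*A^-4 + 3*A^-8
  A^-6 * (d) = -A^-4 - A^-8
Summing the groups: <K> = -A^12 + A^8 - A^4 + 2 - A^-4 + A^-8
Normalise by the writhe: (-A^3)^(-w) = (-A^3)^(4) = A^12, so f(A) = A^12 * <K> = -A^24 + A^20 - A^16 + 2*A^12 - A^8 + A^4.
Substitute A = t^(-1/4), i.e. A^e → t^(-e/4): V(t) = t^-1 - t^-2 + 2*t^-3 - t^-4 + t^-5 - t^-6

Answer: t^-1 - t^-2 + 2*t^-3 - t^-4 + t^-5 - t^-6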